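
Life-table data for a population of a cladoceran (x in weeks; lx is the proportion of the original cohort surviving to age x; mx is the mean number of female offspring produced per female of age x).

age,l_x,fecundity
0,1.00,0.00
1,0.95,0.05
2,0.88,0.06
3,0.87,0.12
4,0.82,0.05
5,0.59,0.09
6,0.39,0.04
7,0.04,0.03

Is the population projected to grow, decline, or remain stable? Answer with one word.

declining

R0 = Σ lx·mx = 0 + 0.0475 + 0.0528 + 0.1044 + 0.041 + 0.0531 + 0.0156 + 0.0012 = 0.3156
R0 < 1, so the population is declining.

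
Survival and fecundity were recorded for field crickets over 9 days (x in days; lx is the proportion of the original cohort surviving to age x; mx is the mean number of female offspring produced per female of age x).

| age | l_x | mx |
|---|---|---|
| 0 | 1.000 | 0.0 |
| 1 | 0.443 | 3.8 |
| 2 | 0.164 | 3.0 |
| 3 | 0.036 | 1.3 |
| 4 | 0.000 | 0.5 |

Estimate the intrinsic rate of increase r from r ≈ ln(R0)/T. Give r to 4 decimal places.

R0 = Σ lx·mx = 0 + 1.6834 + 0.492 + 0.0468 + 0 = 2.2222
Σ x·lx·mx = 2.8078; T = 2.8078/2.2222 = 1.26352…
r ≈ ln(R0)/T = ln(2.2222)/1.26352… = 0.631962… → 0.6320

0.6320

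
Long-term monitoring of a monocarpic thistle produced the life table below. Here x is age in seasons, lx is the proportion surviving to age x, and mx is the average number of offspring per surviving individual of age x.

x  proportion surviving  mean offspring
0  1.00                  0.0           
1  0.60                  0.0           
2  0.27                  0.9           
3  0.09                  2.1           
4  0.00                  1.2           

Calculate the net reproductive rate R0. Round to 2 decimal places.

0.43

lx·mx by age: 0, 0, 0.243, 0.189, 0
R0 = Σ lx·mx = 0.432 → 0.43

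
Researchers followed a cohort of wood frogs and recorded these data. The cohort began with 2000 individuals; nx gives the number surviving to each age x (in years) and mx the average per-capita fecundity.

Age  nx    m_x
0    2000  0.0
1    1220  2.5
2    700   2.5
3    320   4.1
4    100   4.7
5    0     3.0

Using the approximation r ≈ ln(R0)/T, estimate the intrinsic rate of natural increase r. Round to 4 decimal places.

0.6340

lx = nx/n0 = nx/2000: 1, 0.61, 0.35, 0.16, 0.05, 0
R0 = Σ lx·mx = 0 + 1.525 + 0.875 + 0.656 + 0.235 + 0 = 3.291
Σ x·lx·mx = 6.183; T = 6.183/3.291 = 1.87876…
r ≈ ln(R0)/T = ln(3.291)/1.87876… = 0.634031… → 0.6340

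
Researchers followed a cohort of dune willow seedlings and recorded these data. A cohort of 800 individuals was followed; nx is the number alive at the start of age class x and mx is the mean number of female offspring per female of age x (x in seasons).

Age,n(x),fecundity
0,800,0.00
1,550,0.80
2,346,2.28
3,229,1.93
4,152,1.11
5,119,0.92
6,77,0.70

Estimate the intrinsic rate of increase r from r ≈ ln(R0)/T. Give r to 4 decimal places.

lx = nx/n0 = nx/800: 1, 0.6875, 0.4325, 0.28625, 0.19, 0.14875, 0.09625
R0 = Σ lx·mx = 0 + 0.55… + 0.9861… + 0.55246… + 0.2109 + 0.13685… + 0.06738… = 2.503688…
Σ x·lx·mx = 6.111688…; T = 6.111688…/2.503688… = 2.44107…
r ≈ ln(R0)/T = ln(2.503688…)/2.44107… = 0.375967… → 0.3760

0.3760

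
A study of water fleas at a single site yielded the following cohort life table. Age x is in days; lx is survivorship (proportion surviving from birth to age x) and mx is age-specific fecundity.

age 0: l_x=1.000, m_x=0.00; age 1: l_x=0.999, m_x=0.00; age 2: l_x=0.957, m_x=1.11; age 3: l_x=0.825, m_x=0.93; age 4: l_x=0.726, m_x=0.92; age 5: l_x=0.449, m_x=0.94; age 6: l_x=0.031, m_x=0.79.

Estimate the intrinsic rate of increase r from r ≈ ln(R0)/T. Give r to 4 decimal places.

0.3398

R0 = Σ lx·mx = 0 + 0 + 1.06227 + 0.76725 + 0.66792 + 0.42206 + 0.02449 = 2.94399
Σ x·lx·mx = 9.35521; T = 9.35521/2.94399 = 3.17773…
r ≈ ln(R0)/T = ln(2.94399)/3.17773… = 0.339791… → 0.3398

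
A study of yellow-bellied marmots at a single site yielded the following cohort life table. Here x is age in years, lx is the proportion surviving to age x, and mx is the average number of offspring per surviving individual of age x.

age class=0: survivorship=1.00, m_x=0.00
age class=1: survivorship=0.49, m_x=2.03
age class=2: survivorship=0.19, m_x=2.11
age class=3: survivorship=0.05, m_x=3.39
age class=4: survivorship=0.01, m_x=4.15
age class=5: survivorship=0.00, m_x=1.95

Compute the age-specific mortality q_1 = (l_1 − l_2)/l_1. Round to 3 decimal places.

0.612

q_1 = (l_1 − l_2) / l_1 = (0.49 − 0.19) / 0.49
     = 0.3 / 0.49 = 0.612245… → 0.612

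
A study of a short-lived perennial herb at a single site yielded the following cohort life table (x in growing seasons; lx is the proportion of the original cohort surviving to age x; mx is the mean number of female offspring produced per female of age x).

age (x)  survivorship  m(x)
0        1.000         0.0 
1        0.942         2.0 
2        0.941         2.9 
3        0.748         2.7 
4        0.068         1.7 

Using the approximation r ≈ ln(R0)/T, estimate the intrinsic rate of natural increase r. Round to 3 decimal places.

R0 = Σ lx·mx = 0 + 1.884 + 2.7289 + 2.0196 + 0.1156 = 6.7481
Σ x·lx·mx = 13.863; T = 13.863/6.7481 = 2.05436…
r ≈ ln(R0)/T = ln(6.7481)/2.05436… = 0.92937… → 0.929

0.929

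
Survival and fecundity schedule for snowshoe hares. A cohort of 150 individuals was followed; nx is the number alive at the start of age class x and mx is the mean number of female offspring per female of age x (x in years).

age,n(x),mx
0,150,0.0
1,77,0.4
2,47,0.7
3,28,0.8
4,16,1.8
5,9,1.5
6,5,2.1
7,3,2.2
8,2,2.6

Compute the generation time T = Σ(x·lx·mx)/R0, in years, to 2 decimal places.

3.30

lx = nx/n0 = nx/150: 1, 0.51333…, 0.31333…, 0.18667…, 0.10667…, 0.06, 0.03333…, 0.02, 0.01333…
lx·mx: 0, 0.205333…, 0.219333…, 0.149333…, 0.192…, 0.09, 0.07…, 0.044, 0.034667… → R0 = 1.004667…
x·lx·mx: 0, 0.205333…, 0.438667…, 0.448…, 0.768…, 0.45, 0.42…, 0.308, 0.277333… → Σ = 3.315333…
T = 3.315333… / 1.004667… = 3.299934… → 3.30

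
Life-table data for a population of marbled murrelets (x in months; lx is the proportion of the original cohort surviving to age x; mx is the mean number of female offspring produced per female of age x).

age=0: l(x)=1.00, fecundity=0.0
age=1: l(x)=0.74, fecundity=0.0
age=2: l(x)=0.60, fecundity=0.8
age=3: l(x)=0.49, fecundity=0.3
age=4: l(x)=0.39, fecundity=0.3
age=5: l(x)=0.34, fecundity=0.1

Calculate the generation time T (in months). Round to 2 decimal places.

lx·mx: 0, 0, 0.48, 0.147, 0.117, 0.034 → R0 = 0.778
x·lx·mx: 0, 0, 0.96, 0.441, 0.468, 0.17 → Σ = 2.039
T = 2.039 / 0.778 = 2.620823… → 2.62

2.62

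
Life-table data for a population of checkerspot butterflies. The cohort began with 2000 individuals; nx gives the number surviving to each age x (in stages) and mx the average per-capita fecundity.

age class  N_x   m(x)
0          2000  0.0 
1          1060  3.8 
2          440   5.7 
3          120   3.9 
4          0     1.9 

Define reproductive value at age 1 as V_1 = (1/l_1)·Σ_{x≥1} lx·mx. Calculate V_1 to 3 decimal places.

6.608

lx = nx/n0 = nx/2000: 1, 0.53, 0.22, 0.06, 0
lx·mx for x ≥ 1: 2.014, 1.254, 0.234, 0 → sum = 3.502
V_1 = 3.502 / l_1 = 3.502 / 0.53 = 6.607547… → 6.608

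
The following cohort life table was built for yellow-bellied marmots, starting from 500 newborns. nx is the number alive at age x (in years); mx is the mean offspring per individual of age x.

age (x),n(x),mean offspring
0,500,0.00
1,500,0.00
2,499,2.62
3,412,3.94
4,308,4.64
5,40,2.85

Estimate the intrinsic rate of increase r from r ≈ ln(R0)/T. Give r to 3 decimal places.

0.712

lx = nx/n0 = nx/500: 1, 1, 0.998, 0.824, 0.616, 0.08
R0 = Σ lx·mx = 0 + 0 + 2.61476 + 3.24656 + 2.85824 + 0.228 = 8.94756
Σ x·lx·mx = 27.54216; T = 27.54216/8.94756 = 3.07818…
r ≈ ln(R0)/T = ln(8.94756)/3.07818… = 0.71191… → 0.712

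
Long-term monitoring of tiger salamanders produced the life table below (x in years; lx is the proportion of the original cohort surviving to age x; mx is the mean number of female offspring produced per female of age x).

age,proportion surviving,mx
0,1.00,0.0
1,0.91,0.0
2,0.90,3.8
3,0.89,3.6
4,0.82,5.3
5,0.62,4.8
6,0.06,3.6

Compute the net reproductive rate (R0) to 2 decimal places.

lx·mx by age: 0, 0, 3.42, 3.204, 4.346, 2.976, 0.216
R0 = Σ lx·mx = 14.162 → 14.16

14.16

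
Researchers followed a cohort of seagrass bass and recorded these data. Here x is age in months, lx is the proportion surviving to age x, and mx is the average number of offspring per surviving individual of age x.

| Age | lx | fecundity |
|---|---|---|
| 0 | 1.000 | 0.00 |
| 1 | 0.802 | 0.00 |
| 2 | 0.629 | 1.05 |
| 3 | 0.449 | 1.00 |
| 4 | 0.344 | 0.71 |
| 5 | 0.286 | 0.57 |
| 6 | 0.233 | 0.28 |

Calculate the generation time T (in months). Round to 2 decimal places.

lx·mx: 0, 0, 0.66045, 0.449, 0.24424, 0.16302, 0.06524 → R0 = 1.58195
x·lx·mx: 0, 0, 1.3209, 1.347, 0.97696, 0.8151, 0.39144 → Σ = 4.8514
T = 4.8514 / 1.58195 = 3.066721… → 3.07

3.07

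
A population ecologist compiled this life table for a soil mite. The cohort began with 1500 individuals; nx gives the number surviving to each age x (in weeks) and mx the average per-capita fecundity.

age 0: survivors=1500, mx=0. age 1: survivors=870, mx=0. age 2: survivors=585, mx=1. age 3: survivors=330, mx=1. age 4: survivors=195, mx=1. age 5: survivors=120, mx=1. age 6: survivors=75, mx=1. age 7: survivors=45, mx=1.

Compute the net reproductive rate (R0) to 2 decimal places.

lx = nx/n0 = nx/1500: 1, 0.58, 0.39, 0.22, 0.13, 0.08, 0.05, 0.03
lx·mx by age: 0, 0, 0.39, 0.22, 0.13, 0.08, 0.05, 0.03
R0 = Σ lx·mx = 0.9 → 0.90

0.90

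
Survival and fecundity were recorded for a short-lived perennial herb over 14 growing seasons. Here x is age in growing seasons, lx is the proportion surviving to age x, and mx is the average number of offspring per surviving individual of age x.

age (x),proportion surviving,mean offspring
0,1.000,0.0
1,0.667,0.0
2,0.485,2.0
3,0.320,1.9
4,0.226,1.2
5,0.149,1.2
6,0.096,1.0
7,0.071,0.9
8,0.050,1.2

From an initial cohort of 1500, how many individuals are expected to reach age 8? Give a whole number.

75

Expected survivors = N0 · l_8 = 1500 × 0.050 = 75 → 75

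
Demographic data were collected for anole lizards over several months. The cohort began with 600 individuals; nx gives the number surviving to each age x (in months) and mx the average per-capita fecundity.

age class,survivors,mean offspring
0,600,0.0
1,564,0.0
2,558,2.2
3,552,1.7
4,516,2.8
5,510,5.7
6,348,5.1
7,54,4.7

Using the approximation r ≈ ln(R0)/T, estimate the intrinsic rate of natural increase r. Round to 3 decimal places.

0.597

lx = nx/n0 = nx/600: 1, 0.94, 0.93, 0.92, 0.86, 0.85, 0.58, 0.09
R0 = Σ lx·mx = 0 + 0 + 2.046 + 1.564 + 2.408 + 4.845 + 2.958 + 0.423 = 14.244
Σ x·lx·mx = 63.35; T = 63.35/14.244 = 4.44749…
r ≈ ln(R0)/T = ln(14.244)/4.44749… = 0.59727… → 0.597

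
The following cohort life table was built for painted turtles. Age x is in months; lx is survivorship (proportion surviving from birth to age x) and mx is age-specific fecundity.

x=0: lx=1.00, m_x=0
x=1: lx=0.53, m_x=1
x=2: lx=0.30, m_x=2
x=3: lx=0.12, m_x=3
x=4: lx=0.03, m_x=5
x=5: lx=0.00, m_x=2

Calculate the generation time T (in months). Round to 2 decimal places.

lx·mx: 0, 0.53, 0.6, 0.36, 0.15, 0 → R0 = 1.64
x·lx·mx: 0, 0.53, 1.2, 1.08, 0.6, 0 → Σ = 3.41
T = 3.41 / 1.64 = 2.079268… → 2.08

2.08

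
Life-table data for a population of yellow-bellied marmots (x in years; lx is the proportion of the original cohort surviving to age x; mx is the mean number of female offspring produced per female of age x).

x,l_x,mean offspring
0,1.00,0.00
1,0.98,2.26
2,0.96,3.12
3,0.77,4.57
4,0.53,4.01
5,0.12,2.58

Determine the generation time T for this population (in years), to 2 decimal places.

2.58

lx·mx: 0, 2.2148, 2.9952, 3.5189, 2.1253, 0.3096 → R0 = 11.1638
x·lx·mx: 0, 2.2148, 5.9904, 10.5567, 8.5012, 1.548 → Σ = 28.8111
T = 28.8111 / 11.1638 = 2.580761… → 2.58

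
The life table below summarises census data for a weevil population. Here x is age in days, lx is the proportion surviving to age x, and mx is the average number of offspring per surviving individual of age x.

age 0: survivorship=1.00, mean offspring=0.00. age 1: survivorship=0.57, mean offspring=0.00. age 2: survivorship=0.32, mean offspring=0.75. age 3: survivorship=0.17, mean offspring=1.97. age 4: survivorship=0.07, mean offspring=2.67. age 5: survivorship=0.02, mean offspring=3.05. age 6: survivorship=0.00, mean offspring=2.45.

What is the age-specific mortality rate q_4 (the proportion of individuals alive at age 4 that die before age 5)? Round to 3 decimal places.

q_4 = (l_4 − l_5) / l_4 = (0.07 − 0.02) / 0.07
     = 0.05 / 0.07 = 0.714286… → 0.714

0.714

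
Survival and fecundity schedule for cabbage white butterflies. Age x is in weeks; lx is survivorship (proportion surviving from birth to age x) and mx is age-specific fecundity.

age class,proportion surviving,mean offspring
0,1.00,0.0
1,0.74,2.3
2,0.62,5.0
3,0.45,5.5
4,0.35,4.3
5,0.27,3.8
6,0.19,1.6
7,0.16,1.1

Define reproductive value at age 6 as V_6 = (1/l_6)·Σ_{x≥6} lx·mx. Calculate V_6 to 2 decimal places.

2.53

lx·mx for x ≥ 6: 0.304, 0.176 → sum = 0.48
V_6 = 0.48 / l_6 = 0.48 / 0.19 = 2.526316… → 2.53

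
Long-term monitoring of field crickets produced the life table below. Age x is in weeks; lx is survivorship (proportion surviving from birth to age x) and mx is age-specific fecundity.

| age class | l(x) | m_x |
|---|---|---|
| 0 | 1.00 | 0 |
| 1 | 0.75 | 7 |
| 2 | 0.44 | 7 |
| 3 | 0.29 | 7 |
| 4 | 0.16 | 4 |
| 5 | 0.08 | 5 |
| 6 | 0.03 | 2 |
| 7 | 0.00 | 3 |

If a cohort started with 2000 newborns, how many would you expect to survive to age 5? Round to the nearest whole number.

Expected survivors = N0 · l_5 = 2000 × 0.08 = 160 → 160

160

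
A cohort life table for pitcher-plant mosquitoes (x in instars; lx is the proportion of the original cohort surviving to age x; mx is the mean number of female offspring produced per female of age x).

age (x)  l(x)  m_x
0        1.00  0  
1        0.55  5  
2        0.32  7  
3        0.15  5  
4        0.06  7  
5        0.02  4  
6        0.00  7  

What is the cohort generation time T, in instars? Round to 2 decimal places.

1.85

lx·mx: 0, 2.75, 2.24, 0.75, 0.42, 0.08, 0 → R0 = 6.24
x·lx·mx: 0, 2.75, 4.48, 2.25, 1.68, 0.4, 0 → Σ = 11.56
T = 11.56 / 6.24 = 1.852564… → 1.85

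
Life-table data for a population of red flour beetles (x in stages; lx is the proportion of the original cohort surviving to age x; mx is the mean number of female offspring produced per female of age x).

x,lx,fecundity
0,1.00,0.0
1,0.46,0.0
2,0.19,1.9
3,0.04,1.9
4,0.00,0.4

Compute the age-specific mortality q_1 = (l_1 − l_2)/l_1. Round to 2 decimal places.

q_1 = (l_1 − l_2) / l_1 = (0.46 − 0.19) / 0.46
     = 0.27 / 0.46 = 0.586957… → 0.59

0.59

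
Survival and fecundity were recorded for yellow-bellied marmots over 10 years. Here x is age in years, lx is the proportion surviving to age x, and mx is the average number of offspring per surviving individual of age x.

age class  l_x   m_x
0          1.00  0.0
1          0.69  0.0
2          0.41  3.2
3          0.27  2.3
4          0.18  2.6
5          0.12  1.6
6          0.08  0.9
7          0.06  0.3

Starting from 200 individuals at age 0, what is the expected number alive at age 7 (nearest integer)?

Expected survivors = N0 · l_7 = 200 × 0.06 = 12 → 12

12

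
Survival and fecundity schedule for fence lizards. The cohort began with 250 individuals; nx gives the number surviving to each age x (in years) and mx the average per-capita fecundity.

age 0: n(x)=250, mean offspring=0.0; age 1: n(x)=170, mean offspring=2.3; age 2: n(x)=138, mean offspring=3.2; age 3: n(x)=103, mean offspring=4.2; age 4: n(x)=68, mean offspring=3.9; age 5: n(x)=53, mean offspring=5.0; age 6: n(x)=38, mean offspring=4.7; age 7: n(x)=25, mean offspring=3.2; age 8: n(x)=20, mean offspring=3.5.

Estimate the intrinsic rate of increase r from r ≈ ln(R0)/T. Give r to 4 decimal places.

lx = nx/n0 = nx/250: 1, 0.68, 0.552, 0.412, 0.272, 0.212, 0.152, 0.1, 0.08
R0 = Σ lx·mx = 0 + 1.564 + 1.7664 + 1.7304 + 1.0608 + 1.06 + 0.7144 + 0.32 + 0.28 = 8.496
Σ x·lx·mx = 28.5976; T = 28.5976/8.496 = 3.36601…
r ≈ ln(R0)/T = ln(8.496)/3.36601… = 0.635648… → 0.6356

0.6356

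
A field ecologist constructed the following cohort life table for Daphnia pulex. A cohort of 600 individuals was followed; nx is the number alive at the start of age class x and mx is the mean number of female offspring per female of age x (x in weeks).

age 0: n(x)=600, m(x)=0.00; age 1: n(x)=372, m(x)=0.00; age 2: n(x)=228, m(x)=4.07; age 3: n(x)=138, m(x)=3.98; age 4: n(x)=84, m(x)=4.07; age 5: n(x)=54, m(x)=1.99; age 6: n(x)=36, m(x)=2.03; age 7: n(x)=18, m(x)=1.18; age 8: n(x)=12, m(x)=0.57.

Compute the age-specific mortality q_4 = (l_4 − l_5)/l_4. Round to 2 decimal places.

lx = nx/n0 = nx/600: 1, 0.62, 0.38, 0.23, 0.14, 0.09, 0.06, 0.03, 0.02
q_4 = (l_4 − l_5) / l_4 = (0.14 − 0.09) / 0.14
     = 0.05 / 0.14 = 0.357143… → 0.36

0.36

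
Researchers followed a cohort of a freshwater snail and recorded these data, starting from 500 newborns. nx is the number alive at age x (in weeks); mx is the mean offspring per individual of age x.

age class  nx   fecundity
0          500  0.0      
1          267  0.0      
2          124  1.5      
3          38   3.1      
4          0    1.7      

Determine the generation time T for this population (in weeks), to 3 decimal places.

2.388

lx = nx/n0 = nx/500: 1, 0.534, 0.248, 0.076, 0
lx·mx: 0, 0, 0.372, 0.2356, 0 → R0 = 0.6076
x·lx·mx: 0, 0, 0.744, 0.7068, 0 → Σ = 1.4508
T = 1.4508 / 0.6076 = 2.387755… → 2.388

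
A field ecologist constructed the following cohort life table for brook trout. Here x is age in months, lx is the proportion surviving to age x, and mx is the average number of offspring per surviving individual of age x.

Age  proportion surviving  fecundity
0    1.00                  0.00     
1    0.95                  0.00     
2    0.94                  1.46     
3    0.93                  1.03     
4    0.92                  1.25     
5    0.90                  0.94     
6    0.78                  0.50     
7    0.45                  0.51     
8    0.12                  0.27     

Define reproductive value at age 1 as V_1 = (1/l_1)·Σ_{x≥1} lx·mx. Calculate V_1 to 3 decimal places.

5.240

lx·mx for x ≥ 1: 0, 1.3724, 0.9579, 1.15, 0.846, 0.39, 0.2295, 0.0324 → sum = 4.9782
V_1 = 4.9782 / l_1 = 4.9782 / 0.95 = 5.240211… → 5.240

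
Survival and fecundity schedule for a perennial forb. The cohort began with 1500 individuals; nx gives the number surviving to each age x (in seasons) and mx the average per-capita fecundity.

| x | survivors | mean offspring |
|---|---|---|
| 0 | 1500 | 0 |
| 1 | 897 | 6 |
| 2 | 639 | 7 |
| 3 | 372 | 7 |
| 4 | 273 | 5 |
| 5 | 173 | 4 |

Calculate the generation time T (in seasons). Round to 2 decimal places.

2.14

lx = nx/n0 = nx/1500: 1, 0.598, 0.426, 0.248, 0.182, 0.11533…
lx·mx: 0, 3.588, 2.982, 1.736, 0.91, 0.461333… → R0 = 9.677333…
x·lx·mx: 0, 3.588, 5.964, 5.208, 3.64, 2.306667… → Σ = 20.706667…
T = 20.706667… / 9.677333… = 2.139708… → 2.14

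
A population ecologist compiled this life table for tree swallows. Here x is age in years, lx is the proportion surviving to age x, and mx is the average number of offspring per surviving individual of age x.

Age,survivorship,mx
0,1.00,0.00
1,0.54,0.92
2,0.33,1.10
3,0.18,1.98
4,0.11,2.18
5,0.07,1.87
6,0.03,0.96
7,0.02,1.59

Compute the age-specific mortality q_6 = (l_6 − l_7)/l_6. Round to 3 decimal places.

0.333

q_6 = (l_6 − l_7) / l_6 = (0.03 − 0.02) / 0.03
     = 0.01 / 0.03 = 0.333333… → 0.333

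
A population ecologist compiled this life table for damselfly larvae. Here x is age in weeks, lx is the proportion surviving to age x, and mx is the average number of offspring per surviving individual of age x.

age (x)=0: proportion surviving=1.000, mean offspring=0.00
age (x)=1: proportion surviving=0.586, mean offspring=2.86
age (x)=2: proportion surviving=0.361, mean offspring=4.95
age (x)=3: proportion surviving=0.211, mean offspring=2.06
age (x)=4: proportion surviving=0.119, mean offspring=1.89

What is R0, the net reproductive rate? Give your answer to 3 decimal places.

lx·mx by age: 0, 1.67596, 1.78695, 0.43466, 0.22491
R0 = Σ lx·mx = 4.12248 → 4.122

4.122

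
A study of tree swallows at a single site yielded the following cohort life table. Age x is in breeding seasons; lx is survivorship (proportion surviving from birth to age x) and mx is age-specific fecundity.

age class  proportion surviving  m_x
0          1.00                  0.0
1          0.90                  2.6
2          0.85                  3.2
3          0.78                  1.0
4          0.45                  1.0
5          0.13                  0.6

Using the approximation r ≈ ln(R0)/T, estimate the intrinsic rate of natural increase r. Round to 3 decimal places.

0.958

R0 = Σ lx·mx = 0 + 2.34 + 2.72 + 0.78 + 0.45 + 0.078 = 6.368
Σ x·lx·mx = 12.31; T = 12.31/6.368 = 1.9331…
r ≈ ln(R0)/T = ln(6.368)/1.9331… = 0.95768… → 0.958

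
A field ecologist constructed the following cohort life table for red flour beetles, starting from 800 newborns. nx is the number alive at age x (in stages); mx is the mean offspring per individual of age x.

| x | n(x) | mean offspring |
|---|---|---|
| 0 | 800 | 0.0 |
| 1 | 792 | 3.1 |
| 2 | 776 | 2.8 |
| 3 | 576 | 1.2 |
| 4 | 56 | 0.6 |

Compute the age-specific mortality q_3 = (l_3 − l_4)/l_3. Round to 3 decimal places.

0.903

lx = nx/n0 = nx/800: 1, 0.99, 0.97, 0.72, 0.07
q_3 = (l_3 − l_4) / l_3 = (0.72 − 0.07) / 0.72
     = 0.65 / 0.72 = 0.902778… → 0.903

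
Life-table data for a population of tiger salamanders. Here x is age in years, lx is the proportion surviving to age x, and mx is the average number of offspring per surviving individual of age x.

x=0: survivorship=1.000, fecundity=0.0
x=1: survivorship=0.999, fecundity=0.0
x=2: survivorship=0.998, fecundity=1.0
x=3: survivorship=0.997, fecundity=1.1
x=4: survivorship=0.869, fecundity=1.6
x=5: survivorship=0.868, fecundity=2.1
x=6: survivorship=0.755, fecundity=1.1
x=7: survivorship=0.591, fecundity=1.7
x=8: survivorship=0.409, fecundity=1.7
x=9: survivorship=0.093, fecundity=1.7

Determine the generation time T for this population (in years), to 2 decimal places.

lx·mx: 0, 0, 0.998, 1.0967, 1.3904, 1.8228, 0.8305, 1.0047, 0.6953, 0.1581 → R0 = 7.9965
x·lx·mx: 0, 0, 1.996, 3.2901, 5.5616, 9.114, 4.983, 7.0329, 5.5624, 1.4229 → Σ = 38.9629
T = 38.9629 / 7.9965 = 4.872494… → 4.87

4.87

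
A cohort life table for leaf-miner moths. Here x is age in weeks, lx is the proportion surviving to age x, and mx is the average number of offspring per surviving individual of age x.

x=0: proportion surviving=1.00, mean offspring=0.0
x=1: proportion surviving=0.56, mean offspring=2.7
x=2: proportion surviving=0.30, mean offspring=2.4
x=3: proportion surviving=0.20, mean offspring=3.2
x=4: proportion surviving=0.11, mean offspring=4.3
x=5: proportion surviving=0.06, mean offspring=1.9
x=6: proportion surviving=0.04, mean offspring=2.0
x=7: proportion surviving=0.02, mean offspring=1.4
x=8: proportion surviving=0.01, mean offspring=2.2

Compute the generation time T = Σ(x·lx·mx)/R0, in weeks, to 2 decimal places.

2.28

lx·mx: 0, 1.512, 0.72, 0.64, 0.473, 0.114, 0.08, 0.028, 0.022 → R0 = 3.589
x·lx·mx: 0, 1.512, 1.44, 1.92, 1.892, 0.57, 0.48, 0.196, 0.176 → Σ = 8.186
T = 8.186 / 3.589 = 2.280858… → 2.28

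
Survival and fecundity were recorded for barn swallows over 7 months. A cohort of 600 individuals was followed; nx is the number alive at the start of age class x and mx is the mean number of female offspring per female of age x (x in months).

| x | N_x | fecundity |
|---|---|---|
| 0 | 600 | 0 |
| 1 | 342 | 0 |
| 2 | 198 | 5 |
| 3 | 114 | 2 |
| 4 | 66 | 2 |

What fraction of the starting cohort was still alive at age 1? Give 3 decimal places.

0.570

l_1 = n_1/n_0 = 342/600 = 0.57 → 0.570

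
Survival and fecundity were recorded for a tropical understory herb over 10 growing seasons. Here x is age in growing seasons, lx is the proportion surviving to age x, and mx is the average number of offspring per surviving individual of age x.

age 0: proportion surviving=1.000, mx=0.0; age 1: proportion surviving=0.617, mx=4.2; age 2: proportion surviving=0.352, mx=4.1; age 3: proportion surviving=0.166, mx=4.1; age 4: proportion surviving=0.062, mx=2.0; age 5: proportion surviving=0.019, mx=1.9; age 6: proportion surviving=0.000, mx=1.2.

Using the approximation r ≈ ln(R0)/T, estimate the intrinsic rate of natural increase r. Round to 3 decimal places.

R0 = Σ lx·mx = 0 + 2.5914 + 1.4432 + 0.6806 + 0.124 + 0.0361 + 0 = 4.8753
Σ x·lx·mx = 8.1961; T = 8.1961/4.8753 = 1.68115…
r ≈ ln(R0)/T = ln(4.8753)/1.68115… = 0.94232… → 0.942

0.942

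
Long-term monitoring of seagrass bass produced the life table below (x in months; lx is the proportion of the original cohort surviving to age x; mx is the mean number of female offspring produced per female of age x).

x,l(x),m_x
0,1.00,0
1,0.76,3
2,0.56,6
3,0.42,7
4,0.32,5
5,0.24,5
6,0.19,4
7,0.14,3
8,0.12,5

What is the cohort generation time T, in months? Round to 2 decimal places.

lx·mx: 0, 2.28, 3.36, 2.94, 1.6, 1.2, 0.76, 0.42, 0.6 → R0 = 13.16
x·lx·mx: 0, 2.28, 6.72, 8.82, 6.4, 6, 4.56, 2.94, 4.8 → Σ = 42.52
T = 42.52 / 13.16 = 3.231003… → 3.23

3.23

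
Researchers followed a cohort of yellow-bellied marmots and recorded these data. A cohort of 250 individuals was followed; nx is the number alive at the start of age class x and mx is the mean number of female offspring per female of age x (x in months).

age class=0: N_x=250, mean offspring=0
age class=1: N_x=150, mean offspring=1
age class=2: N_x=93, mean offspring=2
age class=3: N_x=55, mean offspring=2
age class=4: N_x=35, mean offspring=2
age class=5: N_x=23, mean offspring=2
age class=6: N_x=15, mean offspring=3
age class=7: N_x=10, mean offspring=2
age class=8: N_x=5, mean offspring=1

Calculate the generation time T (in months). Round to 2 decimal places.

lx = nx/n0 = nx/250: 1, 0.6, 0.372, 0.22, 0.14, 0.092, 0.06, 0.04, 0.02
lx·mx: 0, 0.6, 0.744, 0.44, 0.28, 0.184, 0.18, 0.08, 0.02 → R0 = 2.528
x·lx·mx: 0, 0.6, 1.488, 1.32, 1.12, 0.92, 1.08, 0.56, 0.16 → Σ = 7.248
T = 7.248 / 2.528 = 2.867089… → 2.87

2.87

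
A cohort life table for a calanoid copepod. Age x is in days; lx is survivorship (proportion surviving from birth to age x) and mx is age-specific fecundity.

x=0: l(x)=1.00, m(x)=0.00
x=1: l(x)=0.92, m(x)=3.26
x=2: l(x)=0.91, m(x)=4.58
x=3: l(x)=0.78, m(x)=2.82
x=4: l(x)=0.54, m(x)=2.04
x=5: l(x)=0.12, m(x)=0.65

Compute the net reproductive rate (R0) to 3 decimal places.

10.546

lx·mx by age: 0, 2.9992, 4.1678, 2.1996, 1.1016, 0.078
R0 = Σ lx·mx = 10.5462 → 10.546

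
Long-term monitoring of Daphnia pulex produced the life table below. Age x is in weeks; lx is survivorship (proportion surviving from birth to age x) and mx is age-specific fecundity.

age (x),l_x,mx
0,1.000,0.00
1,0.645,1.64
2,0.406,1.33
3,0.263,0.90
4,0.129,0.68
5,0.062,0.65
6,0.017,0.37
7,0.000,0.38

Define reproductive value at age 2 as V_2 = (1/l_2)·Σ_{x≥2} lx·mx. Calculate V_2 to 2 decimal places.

2.24

lx·mx for x ≥ 2: 0.53998, 0.2367, 0.08772, 0.0403, 0.00629, 0 → sum = 0.91099
V_2 = 0.91099 / l_2 = 0.91099 / 0.406 = 2.243818… → 2.24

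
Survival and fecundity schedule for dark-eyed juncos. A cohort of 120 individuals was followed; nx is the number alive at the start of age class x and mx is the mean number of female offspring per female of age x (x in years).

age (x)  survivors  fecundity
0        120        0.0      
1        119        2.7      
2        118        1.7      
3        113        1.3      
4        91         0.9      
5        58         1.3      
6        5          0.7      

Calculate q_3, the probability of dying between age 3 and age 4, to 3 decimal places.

0.195

lx = nx/n0 = nx/120: 1, 0.99167…, 0.98333…, 0.94167…, 0.75833…, 0.48333…, 0.04167…
q_3 = (l_3 − l_4) / l_3 = (0.941667… − 0.758333…) / 0.941667…
     = 0.183333… / 0.941667… = 0.19469… → 0.195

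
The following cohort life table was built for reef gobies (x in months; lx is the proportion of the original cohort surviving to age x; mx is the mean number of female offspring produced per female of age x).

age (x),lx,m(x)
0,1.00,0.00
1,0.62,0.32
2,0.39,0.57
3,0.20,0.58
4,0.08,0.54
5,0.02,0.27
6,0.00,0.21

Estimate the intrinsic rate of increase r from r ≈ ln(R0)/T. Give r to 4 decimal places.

-0.2633

R0 = Σ lx·mx = 0 + 0.1984 + 0.2223 + 0.116 + 0.0432 + 0.0054 + 0 = 0.5853
Σ x·lx·mx = 1.1908; T = 1.1908/0.5853 = 2.03451…
r ≈ ln(R0)/T = ln(0.5853)/2.03451… = -0.263272… → -0.2633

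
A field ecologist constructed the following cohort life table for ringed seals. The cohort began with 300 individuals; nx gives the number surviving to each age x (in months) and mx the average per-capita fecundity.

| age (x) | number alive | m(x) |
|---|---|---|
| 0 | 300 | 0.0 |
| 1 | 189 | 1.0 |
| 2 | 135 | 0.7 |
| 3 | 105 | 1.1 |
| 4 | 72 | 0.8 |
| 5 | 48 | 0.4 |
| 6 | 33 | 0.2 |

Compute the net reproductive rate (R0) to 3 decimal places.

1.608

lx = nx/n0 = nx/300: 1, 0.63, 0.45, 0.35, 0.24, 0.16, 0.11
lx·mx by age: 0, 0.63, 0.315, 0.385, 0.192, 0.064, 0.022
R0 = Σ lx·mx = 1.608 → 1.608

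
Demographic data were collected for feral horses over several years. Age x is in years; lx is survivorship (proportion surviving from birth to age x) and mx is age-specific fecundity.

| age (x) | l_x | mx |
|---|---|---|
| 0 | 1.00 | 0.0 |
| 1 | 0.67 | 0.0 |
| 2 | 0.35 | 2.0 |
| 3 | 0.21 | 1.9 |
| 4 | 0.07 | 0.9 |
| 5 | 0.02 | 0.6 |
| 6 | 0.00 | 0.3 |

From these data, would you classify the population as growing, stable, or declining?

growing

R0 = Σ lx·mx = 0 + 0 + 0.7 + 0.399 + 0.063 + 0.012 + 0 = 1.174
R0 > 1, so the population is growing.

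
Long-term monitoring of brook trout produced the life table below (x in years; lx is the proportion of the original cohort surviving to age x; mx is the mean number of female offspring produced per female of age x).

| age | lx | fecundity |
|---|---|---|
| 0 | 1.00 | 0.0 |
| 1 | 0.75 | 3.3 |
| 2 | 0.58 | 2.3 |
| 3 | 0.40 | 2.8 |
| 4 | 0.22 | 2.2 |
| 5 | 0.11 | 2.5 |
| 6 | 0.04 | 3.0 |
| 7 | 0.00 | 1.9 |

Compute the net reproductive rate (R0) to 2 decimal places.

5.81

lx·mx by age: 0, 2.475, 1.334, 1.12, 0.484, 0.275, 0.12, 0
R0 = Σ lx·mx = 5.808 → 5.81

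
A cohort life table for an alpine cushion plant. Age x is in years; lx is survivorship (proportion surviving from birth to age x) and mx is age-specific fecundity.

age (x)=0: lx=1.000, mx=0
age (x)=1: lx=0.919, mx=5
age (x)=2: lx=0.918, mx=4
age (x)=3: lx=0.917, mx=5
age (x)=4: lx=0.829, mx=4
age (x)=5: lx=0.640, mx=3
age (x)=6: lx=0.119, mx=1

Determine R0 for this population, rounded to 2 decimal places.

18.21

lx·mx by age: 0, 4.595, 3.672, 4.585, 3.316, 1.92, 0.119
R0 = Σ lx·mx = 18.207 → 18.21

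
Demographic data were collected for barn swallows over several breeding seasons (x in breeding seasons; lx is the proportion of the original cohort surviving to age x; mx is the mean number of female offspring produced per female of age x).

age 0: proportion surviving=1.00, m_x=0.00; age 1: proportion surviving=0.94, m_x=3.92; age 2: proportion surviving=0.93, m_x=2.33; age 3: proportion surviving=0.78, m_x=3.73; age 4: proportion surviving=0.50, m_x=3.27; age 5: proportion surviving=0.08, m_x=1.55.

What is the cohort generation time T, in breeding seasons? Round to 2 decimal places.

2.27

lx·mx: 0, 3.6848, 2.1669, 2.9094, 1.635, 0.124 → R0 = 10.5201
x·lx·mx: 0, 3.6848, 4.3338, 8.7282, 6.54, 0.62 → Σ = 23.9068
T = 23.9068 / 10.5201 = 2.272488… → 2.27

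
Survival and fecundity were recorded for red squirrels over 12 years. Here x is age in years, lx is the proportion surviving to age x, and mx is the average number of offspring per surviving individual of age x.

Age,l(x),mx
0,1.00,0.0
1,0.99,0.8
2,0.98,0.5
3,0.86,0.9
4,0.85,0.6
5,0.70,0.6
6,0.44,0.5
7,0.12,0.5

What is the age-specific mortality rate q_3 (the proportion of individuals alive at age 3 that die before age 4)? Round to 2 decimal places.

0.01

q_3 = (l_3 − l_4) / l_3 = (0.86 − 0.85) / 0.86
     = 0.01 / 0.86 = 0.011628… → 0.01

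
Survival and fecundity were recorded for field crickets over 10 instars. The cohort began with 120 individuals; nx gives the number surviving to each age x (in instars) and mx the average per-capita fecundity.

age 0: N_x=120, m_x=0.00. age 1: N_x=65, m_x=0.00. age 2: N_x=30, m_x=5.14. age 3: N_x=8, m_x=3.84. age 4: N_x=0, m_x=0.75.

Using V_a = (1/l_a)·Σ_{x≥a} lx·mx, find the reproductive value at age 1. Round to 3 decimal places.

2.845

lx = nx/n0 = nx/120: 1, 0.54167…, 0.25, 0.06667…, 0
lx·mx for x ≥ 1: 0, 1.285, 0.256…, 0 → sum = 1.541…
V_1 = 1.541… / l_1 = 1.541… / 0.541667… = 2.844923… → 2.845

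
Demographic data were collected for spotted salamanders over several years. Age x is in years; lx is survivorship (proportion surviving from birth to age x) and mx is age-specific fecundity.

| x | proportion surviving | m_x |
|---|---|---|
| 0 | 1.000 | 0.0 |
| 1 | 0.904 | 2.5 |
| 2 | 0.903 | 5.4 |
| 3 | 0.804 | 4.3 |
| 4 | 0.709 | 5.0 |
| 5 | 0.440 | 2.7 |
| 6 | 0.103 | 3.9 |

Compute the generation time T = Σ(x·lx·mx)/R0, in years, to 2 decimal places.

2.86

lx·mx: 0, 2.26, 4.8762, 3.4572, 3.545, 1.188, 0.4017 → R0 = 15.7281
x·lx·mx: 0, 2.26, 9.7524, 10.3716, 14.18, 5.94, 2.4102 → Σ = 44.9142
T = 44.9142 / 15.7281 = 2.855666… → 2.86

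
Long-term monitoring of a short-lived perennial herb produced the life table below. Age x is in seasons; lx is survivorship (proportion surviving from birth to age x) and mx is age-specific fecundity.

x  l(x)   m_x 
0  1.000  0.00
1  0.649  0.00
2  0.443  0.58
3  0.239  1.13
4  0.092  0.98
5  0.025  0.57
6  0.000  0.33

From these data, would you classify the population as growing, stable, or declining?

declining

R0 = Σ lx·mx = 0 + 0 + 0.25694 + 0.27007 + 0.09016 + 0.01425 + 0 = 0.63142
R0 < 1, so the population is declining.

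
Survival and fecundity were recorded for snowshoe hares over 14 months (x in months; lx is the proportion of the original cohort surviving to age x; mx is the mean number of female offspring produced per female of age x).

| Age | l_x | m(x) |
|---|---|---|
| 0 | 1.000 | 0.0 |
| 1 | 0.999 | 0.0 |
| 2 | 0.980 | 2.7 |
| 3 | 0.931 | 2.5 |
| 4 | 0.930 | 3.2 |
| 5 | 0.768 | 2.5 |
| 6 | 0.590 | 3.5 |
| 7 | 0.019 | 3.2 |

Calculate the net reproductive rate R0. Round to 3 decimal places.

lx·mx by age: 0, 0, 2.646, 2.3275, 2.976, 1.92, 2.065, 0.0608
R0 = Σ lx·mx = 11.9953 → 11.995

11.995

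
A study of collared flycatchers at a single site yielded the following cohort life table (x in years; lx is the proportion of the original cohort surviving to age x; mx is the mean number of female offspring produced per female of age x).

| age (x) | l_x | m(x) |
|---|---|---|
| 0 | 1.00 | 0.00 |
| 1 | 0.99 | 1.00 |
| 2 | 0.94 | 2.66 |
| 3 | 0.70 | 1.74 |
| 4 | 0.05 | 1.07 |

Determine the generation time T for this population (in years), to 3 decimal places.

2.070

lx·mx: 0, 0.99, 2.5004, 1.218, 0.0535 → R0 = 4.7619
x·lx·mx: 0, 0.99, 5.0008, 3.654, 0.214 → Σ = 9.8588
T = 9.8588 / 4.7619 = 2.07035… → 2.070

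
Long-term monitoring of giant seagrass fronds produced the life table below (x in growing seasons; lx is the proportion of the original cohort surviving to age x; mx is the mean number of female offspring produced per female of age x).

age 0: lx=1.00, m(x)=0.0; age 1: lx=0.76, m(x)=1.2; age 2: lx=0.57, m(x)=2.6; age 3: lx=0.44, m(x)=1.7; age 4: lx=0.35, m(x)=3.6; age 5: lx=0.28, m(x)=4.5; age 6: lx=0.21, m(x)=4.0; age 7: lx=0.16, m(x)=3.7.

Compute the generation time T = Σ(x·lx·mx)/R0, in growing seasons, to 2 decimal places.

lx·mx: 0, 0.912, 1.482, 0.748, 1.26, 1.26, 0.84, 0.592 → R0 = 7.094
x·lx·mx: 0, 0.912, 2.964, 2.244, 5.04, 6.3, 5.04, 4.144 → Σ = 26.644
T = 26.644 / 7.094 = 3.75585… → 3.76

3.76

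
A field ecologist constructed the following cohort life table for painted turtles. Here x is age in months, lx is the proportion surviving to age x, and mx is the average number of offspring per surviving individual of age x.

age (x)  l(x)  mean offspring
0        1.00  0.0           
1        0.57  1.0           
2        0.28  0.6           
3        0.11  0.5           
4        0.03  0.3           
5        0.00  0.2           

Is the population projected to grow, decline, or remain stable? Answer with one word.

declining

R0 = Σ lx·mx = 0 + 0.57 + 0.168 + 0.055 + 0.009 + 0 = 0.802
R0 < 1, so the population is declining.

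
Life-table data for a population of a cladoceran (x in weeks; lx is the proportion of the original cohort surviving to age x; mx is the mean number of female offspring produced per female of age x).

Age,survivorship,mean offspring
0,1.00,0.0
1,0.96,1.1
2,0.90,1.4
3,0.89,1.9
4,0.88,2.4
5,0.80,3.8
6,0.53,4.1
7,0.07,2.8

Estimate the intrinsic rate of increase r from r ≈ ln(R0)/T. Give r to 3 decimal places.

0.603

R0 = Σ lx·mx = 0 + 1.056 + 1.26 + 1.691 + 2.112 + 3.04 + 2.173 + 0.196 = 11.528
Σ x·lx·mx = 46.707; T = 46.707/11.528 = 4.05161…
r ≈ ln(R0)/T = ln(11.528)/4.05161… = 0.60341… → 0.603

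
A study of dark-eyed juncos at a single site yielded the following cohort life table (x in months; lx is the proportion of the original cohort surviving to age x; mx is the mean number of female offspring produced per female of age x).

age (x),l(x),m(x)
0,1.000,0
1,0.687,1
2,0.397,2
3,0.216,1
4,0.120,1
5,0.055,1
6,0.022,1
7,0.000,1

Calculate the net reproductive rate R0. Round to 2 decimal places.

lx·mx by age: 0, 0.687, 0.794, 0.216, 0.12, 0.055, 0.022, 0
R0 = Σ lx·mx = 1.894 → 1.89

1.89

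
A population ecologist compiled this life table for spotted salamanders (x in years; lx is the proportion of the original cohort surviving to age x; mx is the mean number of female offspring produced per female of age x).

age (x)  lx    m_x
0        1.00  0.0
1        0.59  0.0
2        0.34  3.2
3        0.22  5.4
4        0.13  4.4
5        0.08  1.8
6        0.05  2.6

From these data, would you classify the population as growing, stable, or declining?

R0 = Σ lx·mx = 0 + 0 + 1.088 + 1.188 + 0.572 + 0.144 + 0.13 = 3.122
R0 > 1, so the population is growing.

growing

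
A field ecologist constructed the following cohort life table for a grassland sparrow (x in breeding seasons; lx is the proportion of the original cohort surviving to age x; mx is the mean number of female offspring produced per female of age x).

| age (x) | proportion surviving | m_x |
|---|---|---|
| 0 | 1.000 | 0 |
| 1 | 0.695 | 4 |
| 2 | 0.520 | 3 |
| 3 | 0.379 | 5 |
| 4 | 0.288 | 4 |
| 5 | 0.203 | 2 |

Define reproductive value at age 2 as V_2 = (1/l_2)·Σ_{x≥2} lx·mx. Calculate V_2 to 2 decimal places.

lx·mx for x ≥ 2: 1.56, 1.895, 1.152, 0.406 → sum = 5.013
V_2 = 5.013 / l_2 = 5.013 / 0.52 = 9.640385… → 9.64

9.64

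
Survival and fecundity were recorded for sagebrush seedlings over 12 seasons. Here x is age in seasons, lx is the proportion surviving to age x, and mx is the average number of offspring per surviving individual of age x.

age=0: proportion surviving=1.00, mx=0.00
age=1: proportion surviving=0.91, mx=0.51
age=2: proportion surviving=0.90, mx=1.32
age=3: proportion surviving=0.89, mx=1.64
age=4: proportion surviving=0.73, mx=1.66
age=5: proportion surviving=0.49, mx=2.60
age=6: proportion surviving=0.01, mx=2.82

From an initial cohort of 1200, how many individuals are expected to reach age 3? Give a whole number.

1068

Expected survivors = N0 · l_3 = 1200 × 0.89 = 1068 → 1068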